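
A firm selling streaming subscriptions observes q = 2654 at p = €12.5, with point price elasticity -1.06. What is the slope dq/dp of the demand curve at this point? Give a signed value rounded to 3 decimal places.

Ed = (dq/dp)·(p/q) ⇒ dq/dp = Ed·q/p = (-1.06)·2654/12.5 = -225.0592

-225.059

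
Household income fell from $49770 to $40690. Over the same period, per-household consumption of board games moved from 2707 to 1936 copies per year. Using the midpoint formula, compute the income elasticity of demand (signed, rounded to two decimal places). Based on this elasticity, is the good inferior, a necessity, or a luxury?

1.65; luxury

%ΔQ = (1936 − 2707)/[( 2707 + 1936)/2] = -771/2321.5 = -0.332112…
%ΔIncome = (40690 − 49770)/[( 49770 + 40690)/2] = -9080/45230 = -0.200751…
E_income = (-771/2321.5) / (-9080/45230) = 1.6543…
E_income > 1 ⇒ normal good, luxury.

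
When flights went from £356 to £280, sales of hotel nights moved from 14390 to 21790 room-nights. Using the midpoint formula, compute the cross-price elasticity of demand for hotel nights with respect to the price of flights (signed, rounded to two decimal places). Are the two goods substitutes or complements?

-1.71; complements

%ΔQ_{hotel nights} = (21790 − 14390)/avg = 7400/18090 = 0.409065…
%ΔP_{flights} = (280 − 356)/avg = -76/318 = -0.238993…
E_cross = (7400/18090) / (-76/318) = -1.7116…
E_cross < 0 ⇒ the goods are complements.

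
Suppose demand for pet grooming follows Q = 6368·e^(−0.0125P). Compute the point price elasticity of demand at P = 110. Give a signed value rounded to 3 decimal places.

-1.375

dQ/dP = −0.0125·Q = -20.126. At P = 110, Q = 1610.08.
Ed = (dQ/dP)·(P/Q) = (-20.126) × (110/1610.08) = -1.375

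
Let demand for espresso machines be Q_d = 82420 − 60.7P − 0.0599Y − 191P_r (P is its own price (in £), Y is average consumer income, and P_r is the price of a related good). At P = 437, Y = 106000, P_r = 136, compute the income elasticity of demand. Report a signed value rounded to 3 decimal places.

-0.269

At the given values, Q_d = 82420 − 60.7(437) − 0.0599(106000) − 191(136) = 23568.7.
∂Q_d/∂Y = -0.0599.
E = (-0.0599) × (106000/23568.7) = -0.26939…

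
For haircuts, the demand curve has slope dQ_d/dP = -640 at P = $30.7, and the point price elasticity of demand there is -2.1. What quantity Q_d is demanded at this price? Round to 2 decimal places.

Ed = (dQ_d/dP)·(P/Q_d) ⇒ Q_d = (dQ_d/dP)·P/Ed = (-640)·30.7/(-2.1) = 9356.1904…

9356.19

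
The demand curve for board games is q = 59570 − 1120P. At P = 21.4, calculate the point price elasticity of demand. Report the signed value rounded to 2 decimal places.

-0.67

dq/dP = −1120. At P = 21.4, q = 59570 − 1120(21.4) = 35602.
Ed = (dq/dP)·(P/q) = −1120 × (21.4/35602) = -0.6732…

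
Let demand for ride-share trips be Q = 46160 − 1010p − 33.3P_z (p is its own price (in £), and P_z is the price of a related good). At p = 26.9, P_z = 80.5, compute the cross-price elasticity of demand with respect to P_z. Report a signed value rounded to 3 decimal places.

-0.164

At the given values, Q = 46160 − 1010(26.9) − 33.3(80.5) = 16310.35.
∂Q/∂P_z = -33.3.
E = (-33.3) × (80.5/16310.35) = -0.16435…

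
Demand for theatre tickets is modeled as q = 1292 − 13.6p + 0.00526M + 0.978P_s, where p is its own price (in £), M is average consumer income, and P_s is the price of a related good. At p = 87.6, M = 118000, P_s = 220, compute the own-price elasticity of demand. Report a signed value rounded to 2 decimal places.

At the given values, q = 1292 − 13.6(87.6) + 0.00526(118000) + 0.978(220) = 936.48.
∂q/∂p = −13.6.
E = (-13.6) × (87.6/936.48) = -1.2721…

-1.27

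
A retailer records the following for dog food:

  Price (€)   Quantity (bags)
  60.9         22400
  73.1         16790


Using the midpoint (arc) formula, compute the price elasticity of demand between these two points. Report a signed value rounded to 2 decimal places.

-1.57

%ΔQ = (16790 − 22400) / [(22400 + 16790)/2] = -5610/19595 = -0.286297…
%ΔP = (73.1 − 60.9) / [(60.9 + 73.1)/2] = 12.2/67 = 0.182089…
Arc Ed = %ΔQ / %ΔP = (-5610/19595) / (12.2/67) = -1.5722…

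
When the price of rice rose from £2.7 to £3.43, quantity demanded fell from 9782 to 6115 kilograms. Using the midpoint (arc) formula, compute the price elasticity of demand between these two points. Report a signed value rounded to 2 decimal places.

%ΔQ = (6115 − 9782) / [(9782 + 6115)/2] = -3667/7948.5 = -0.461344…
%ΔP = (3.43 − 2.7) / [(2.7 + 3.43)/2] = 0.73/3.065 = 0.238172…
Arc Ed = %ΔQ / %ΔP = (-3667/7948.5) / (0.73/3.065) = -1.9370…

-1.94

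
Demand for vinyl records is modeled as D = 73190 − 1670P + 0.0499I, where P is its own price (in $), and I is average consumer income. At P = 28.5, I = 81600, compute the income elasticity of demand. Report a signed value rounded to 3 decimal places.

0.137

At the given values, D = 73190 − 1670(28.5) + 0.0499(81600) = 29666.84.
∂D/∂I = 0.0499.
E = (0.0499) × (81600/29666.84) = 0.13725…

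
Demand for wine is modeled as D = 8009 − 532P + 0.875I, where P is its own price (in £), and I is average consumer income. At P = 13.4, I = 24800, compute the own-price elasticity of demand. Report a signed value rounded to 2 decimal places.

-0.32

At the given values, D = 8009 − 532(13.4) + 0.875(24800) = 22580.2.
∂D/∂P = −532.
E = (-532) × (13.4/22580.2) = -0.3157…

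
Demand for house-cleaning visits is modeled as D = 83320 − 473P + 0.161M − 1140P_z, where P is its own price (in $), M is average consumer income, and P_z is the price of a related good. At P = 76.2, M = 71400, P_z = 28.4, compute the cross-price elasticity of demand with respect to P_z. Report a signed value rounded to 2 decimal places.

At the given values, D = 83320 − 473(76.2) + 0.161(71400) − 1140(28.4) = 26396.8.
∂D/∂P_z = -1140.
E = (-1140) × (28.4/26396.8) = -1.2265…

-1.23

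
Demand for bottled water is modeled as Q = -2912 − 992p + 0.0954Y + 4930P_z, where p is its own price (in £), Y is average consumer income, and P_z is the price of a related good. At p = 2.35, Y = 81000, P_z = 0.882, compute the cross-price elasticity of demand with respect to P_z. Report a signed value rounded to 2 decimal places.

0.64

At the given values, Q = -2912 − 992(2.35) + 0.0954(81000) + 4930(0.882) = 6832.46.
∂Q/∂P_z = 4930.
E = (4930) × (0.882/6832.46) = 0.6364…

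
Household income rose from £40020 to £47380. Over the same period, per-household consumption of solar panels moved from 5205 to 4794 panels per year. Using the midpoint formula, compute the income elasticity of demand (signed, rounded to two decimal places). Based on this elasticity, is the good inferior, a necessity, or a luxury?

%ΔQ = (4794 − 5205)/[( 5205 + 4794)/2] = -411/4999.5 = -0.082208…
%ΔIncome = (47380 − 40020)/[( 40020 + 47380)/2] = 7360/43700 = 0.168421…
E_income = (-411/4999.5) / (7360/43700) = -0.4881…
E_income < 0 ⇒ inferior good.

-0.49; inferior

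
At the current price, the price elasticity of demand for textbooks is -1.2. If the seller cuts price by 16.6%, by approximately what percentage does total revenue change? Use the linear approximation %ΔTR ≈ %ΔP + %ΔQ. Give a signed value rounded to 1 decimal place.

%ΔQ ≈ Ed × %ΔP = (-1.2) × (-16.6%) = +19.9200%
%ΔTR ≈ %ΔP + %ΔQ = (-16.6%) + (+19.9200%) = +3.3200%

+3.3%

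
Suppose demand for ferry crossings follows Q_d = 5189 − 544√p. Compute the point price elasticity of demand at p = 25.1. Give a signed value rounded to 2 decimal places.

-0.55

dQ_d/dp = −544/(2√p) = -54.2915. At p = 25.1, Q_d = 2463.57.
Ed = (dQ_d/dp)·(p/Q_d) = (-54.2915) × (25.1/2463.57) = -0.5531…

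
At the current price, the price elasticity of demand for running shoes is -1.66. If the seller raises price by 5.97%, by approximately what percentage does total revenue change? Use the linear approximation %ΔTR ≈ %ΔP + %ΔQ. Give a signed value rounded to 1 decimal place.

%ΔQ ≈ Ed × %ΔP = (-1.66) × (+5.97%) = -9.9102%
%ΔTR ≈ %ΔP + %ΔQ = (+5.97%) + (-9.9102%) = -3.9402%

-3.9%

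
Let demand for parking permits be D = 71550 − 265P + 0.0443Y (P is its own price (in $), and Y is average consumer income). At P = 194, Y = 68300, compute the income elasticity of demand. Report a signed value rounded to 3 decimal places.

0.131

At the given values, D = 71550 − 265(194) + 0.0443(68300) = 23165.69.
∂D/∂Y = 0.0443.
E = (0.0443) × (68300/23165.69) = 0.13061…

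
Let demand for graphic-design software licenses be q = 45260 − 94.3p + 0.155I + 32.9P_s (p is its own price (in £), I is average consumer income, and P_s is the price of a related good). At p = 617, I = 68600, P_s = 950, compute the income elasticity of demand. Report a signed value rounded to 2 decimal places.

0.37

At the given values, q = 45260 − 94.3(617) + 0.155(68600) + 32.9(950) = 28964.9.
∂q/∂I = 0.155.
E = (0.155) × (68600/28964.9) = 0.3670…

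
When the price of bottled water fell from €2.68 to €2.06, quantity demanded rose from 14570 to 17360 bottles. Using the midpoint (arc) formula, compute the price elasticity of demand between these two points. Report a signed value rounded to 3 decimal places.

-0.668

%ΔQ = (17360 − 14570) / [(14570 + 17360)/2] = 2790/15965 = 0.174757…
%ΔP = (2.06 − 2.68) / [(2.68 + 2.06)/2] = -0.62/2.37 = -0.261603…
Arc Ed = %ΔQ / %ΔP = (2790/15965) / (-0.62/2.37) = -0.66802…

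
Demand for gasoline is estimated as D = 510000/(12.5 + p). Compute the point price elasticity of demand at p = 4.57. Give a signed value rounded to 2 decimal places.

dD/dp = −510000/(12.5 + p)² = -1750.26. At p = 4.57, D = 29877.
Ed = (dD/dp)·(p/D) = (-1750.26) × (4.57/29877) = -0.2677…

-0.27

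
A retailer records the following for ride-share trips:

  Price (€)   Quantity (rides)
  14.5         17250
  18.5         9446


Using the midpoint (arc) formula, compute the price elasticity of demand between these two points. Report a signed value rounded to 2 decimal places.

-2.41

%ΔQ = (9446 − 17250) / [(17250 + 9446)/2] = -7804/13348 = -0.584656…
%ΔP = (18.5 − 14.5) / [(14.5 + 18.5)/2] = 4/16.5 = 0.242424…
Arc Ed = %ΔQ / %ΔP = (-7804/13348) / (4/16.5) = -2.4117…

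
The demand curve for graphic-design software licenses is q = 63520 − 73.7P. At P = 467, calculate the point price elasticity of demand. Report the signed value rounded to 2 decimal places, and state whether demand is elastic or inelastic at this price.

dq/dP = −73.7. At P = 467, q = 63520 − 73.7(467) = 29102.1.
Ed = (dq/dP)·(P/q) = −73.7 × (467/29102.1) = -1.1826…
|Ed| = 1.18 > 1, so demand is elastic.

-1.18; elastic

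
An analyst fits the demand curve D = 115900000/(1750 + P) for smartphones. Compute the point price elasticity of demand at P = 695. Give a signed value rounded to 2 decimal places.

-0.28

dD/dP = −115900000/(1750 + P)² = -19.3877. At P = 695, D = 47402.9.
Ed = (dD/dP)·(P/D) = (-19.3877) × (695/47402.9) = -0.2842…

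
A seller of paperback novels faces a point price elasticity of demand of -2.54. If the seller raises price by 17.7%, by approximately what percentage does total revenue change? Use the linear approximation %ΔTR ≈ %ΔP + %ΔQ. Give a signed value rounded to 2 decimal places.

-27.26%

%ΔQ ≈ Ed × %ΔP = (-2.54) × (+17.7%) = -44.9580%
%ΔTR ≈ %ΔP + %ΔQ = (+17.7%) + (-44.9580%) = -27.2580%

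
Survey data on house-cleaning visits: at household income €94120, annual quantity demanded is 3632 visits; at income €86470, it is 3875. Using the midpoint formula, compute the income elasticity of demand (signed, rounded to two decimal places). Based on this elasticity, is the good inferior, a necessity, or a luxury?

%ΔQ = (3875 − 3632)/[( 3632 + 3875)/2] = 243/3753.5 = 0.064739…
%ΔIncome = (86470 − 94120)/[( 94120 + 86470)/2] = -7650/90295 = -0.084722…
E_income = (243/3753.5) / (-7650/90295) = -0.7641…
E_income < 0 ⇒ inferior good.

-0.76; inferior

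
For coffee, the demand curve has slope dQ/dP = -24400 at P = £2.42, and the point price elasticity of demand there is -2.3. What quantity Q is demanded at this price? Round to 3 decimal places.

Ed = (dQ/dP)·(P/Q) ⇒ Q = (dQ/dP)·P/Ed = (-24400)·2.42/(-2.3) = 25673.04347…

25673.043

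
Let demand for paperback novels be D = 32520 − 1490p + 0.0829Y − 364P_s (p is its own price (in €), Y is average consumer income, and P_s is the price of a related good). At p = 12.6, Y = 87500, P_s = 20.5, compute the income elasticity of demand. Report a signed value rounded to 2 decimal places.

At the given values, D = 32520 − 1490(12.6) + 0.0829(87500) − 364(20.5) = 13537.75.
∂D/∂Y = 0.0829.
E = (0.0829) × (87500/13537.75) = 0.5358…

0.54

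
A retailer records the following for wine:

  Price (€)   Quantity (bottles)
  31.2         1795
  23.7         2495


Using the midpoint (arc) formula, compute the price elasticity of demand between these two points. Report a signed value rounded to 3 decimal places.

-1.194

%ΔQ = (2495 − 1795) / [(1795 + 2495)/2] = 700/2145 = 0.326340…
%ΔP = (23.7 − 31.2) / [(31.2 + 23.7)/2] = -7.5/27.45 = -0.273224…
Arc Ed = %ΔQ / %ΔP = (700/2145) / (-7.5/27.45) = -1.19440…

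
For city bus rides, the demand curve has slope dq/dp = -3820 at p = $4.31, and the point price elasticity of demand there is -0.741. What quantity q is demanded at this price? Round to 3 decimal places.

Ed = (dq/dp)·(p/q) ⇒ q = (dq/dp)·p/Ed = (-3820)·4.31/(-0.741) = 22218.89338…

22218.893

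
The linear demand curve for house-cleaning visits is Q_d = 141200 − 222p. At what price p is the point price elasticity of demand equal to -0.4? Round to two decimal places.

181.72

Ed = −222p/(141200 − 222p). Set this equal to -0.4:
222p = 0.4·(141200 − 222p) ⇒ 222p(1 + 0.4) = 0.4·141200
p = 0.4·141200 / (222·1.4) = 181.7245…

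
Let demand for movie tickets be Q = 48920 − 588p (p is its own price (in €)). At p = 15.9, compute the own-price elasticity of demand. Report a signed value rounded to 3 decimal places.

-0.236

At the given values, Q = 48920 − 588(15.9) = 39570.8.
∂Q/∂p = −588.
E = (-588) × (15.9/39570.8) = -0.23626…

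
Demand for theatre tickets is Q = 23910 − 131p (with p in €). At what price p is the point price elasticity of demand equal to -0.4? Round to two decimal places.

Ed = −131p/(23910 − 131p). Set this equal to -0.4:
131p = 0.4·(23910 − 131p) ⇒ 131p(1 + 0.4) = 0.4·23910
p = 0.4·23910 / (131·1.4) = 52.1483…

52.15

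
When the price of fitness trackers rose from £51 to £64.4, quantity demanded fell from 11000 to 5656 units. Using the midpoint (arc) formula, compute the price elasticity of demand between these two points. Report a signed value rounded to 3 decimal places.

%ΔQ = (5656 − 11000) / [(11000 + 5656)/2] = -5344/8328 = -0.641690…
%ΔP = (64.4 − 51) / [(51 + 64.4)/2] = 13.4/57.7 = 0.232235…
Arc Ed = %ΔQ / %ΔP = (-5344/8328) / (13.4/57.7) = -2.76310…

-2.763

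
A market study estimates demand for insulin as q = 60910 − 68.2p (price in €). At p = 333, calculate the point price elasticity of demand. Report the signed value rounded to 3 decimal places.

dq/dp = −68.2. At p = 333, q = 60910 − 68.2(333) = 38199.4.
Ed = (dq/dp)·(p/q) = −68.2 × (333/38199.4) = -0.59452…

-0.595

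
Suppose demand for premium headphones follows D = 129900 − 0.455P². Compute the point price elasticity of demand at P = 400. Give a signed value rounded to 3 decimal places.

dD/dP = −2·0.455·P = -364. At P = 400, D = 57100.
Ed = (dD/dP)·(P/D) = (-364) × (400/57100) = -2.54991…

-2.550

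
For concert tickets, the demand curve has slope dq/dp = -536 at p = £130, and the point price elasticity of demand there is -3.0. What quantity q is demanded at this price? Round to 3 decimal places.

23226.667

Ed = (dq/dp)·(p/q) ⇒ q = (dq/dp)·p/Ed = (-536)·130/(-3.0) = 23226.66666…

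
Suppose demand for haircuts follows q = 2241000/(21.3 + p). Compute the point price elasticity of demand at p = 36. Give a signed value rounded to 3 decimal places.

dq/dp = −2241000/(21.3 + p)² = -682.547. At p = 36, q = 39109.9.
Ed = (dq/dp)·(p/q) = (-682.547) × (36/39109.9) = -0.62827…

-0.628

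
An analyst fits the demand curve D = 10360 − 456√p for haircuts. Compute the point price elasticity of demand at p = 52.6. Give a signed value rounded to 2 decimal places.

-0.23

dD/dp = −456/(2√p) = -31.4371. At p = 52.6, D = 7052.82.
Ed = (dD/dp)·(p/D) = (-31.4371) × (52.6/7052.82) = -0.2344…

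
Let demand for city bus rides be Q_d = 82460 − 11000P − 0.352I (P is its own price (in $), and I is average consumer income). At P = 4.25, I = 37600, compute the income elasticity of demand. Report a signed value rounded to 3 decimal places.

At the given values, Q_d = 82460 − 11000(4.25) − 0.352(37600) = 22474.8.
∂Q_d/∂I = -0.352.
E = (-0.352) × (37600/22474.8) = -0.58889…

-0.589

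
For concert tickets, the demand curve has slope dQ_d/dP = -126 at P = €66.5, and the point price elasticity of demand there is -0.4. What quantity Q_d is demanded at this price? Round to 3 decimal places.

20947.500

Ed = (dQ_d/dP)·(P/Q_d) ⇒ Q_d = (dQ_d/dP)·P/Ed = (-126)·66.5/(-0.4) = 20947.5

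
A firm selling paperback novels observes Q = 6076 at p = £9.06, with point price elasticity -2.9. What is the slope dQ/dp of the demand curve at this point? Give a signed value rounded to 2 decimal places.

-1944.86

Ed = (dQ/dp)·(p/Q) ⇒ dQ/dp = Ed·Q/p = (-2.9)·6076/9.06 = -1944.8565…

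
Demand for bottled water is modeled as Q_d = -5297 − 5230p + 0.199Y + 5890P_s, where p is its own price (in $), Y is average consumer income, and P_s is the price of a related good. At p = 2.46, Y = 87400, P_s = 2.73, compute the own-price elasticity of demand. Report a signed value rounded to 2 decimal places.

At the given values, Q_d = -5297 − 5230(2.46) + 0.199(87400) + 5890(2.73) = 15309.5.
∂Q_d/∂p = −5230.
E = (-5230) × (2.46/15309.5) = -0.8403…

-0.84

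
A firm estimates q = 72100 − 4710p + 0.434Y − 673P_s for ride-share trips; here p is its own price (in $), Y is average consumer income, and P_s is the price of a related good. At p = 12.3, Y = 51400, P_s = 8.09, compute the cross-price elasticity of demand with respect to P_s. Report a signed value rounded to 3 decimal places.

At the given values, q = 72100 − 4710(12.3) + 0.434(51400) − 673(8.09) = 31030.03.
∂q/∂P_s = -673.
E = (-673) × (8.09/31030.03) = -0.17546…

-0.175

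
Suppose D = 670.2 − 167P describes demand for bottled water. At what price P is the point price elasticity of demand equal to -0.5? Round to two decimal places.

1.34

Ed = −167P/(670.2 − 167P). Set this equal to -0.5:
167P = 0.5·(670.2 − 167P) ⇒ 167P(1 + 0.5) = 0.5·670.2
P = 0.5·670.2 / (167·1.5) = 1.3377…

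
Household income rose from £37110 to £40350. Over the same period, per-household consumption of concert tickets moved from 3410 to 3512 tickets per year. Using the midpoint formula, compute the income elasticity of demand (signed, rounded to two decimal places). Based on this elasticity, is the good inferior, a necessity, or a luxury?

%ΔQ = (3512 − 3410)/[( 3410 + 3512)/2] = 102/3461 = 0.029471…
%ΔIncome = (40350 − 37110)/[( 37110 + 40350)/2] = 3240/38730 = 0.083656…
E_income = (102/3461) / (3240/38730) = 0.3522…
0 < E_income < 1 ⇒ normal good, necessity.

0.35; necessity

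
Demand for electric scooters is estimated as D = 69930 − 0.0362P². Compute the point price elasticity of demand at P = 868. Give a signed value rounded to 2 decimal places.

dD/dP = −2·0.0362·P = -62.8432. At P = 868, D = 42656.0512.
Ed = (dD/dP)·(P/D) = (-62.8432) × (868/42656.0512) = -1.2787…

-1.28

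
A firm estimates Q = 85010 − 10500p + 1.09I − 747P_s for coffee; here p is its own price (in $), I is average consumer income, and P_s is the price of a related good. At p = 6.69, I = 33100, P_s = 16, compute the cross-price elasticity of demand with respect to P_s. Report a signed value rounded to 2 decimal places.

At the given values, Q = 85010 − 10500(6.69) + 1.09(33100) − 747(16) = 38892.
∂Q/∂P_s = -747.
E = (-747) × (16/38892) = -0.3073…

-0.31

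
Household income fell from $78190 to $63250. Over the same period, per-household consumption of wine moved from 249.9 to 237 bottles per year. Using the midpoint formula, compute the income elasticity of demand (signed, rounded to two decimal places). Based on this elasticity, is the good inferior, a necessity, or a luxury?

%ΔQ = (237 − 249.9)/[( 249.9 + 237)/2] = -12.9/243.45 = -0.052988…
%ΔIncome = (63250 − 78190)/[( 78190 + 63250)/2] = -14940/70720 = -0.211255…
E_income = (-12.9/243.45) / (-14940/70720) = 0.2508…
0 < E_income < 1 ⇒ normal good, necessity.

0.25; necessity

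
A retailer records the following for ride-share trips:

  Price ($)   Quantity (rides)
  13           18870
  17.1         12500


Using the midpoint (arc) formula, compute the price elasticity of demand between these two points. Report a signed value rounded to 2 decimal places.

-1.49

%ΔQ = (12500 − 18870) / [(18870 + 12500)/2] = -6370/15685 = -0.406120…
%ΔP = (17.1 − 13) / [(13 + 17.1)/2] = 4.1/15.05 = 0.272425…
Arc Ed = %ΔQ / %ΔP = (-6370/15685) / (4.1/15.05) = -1.4907…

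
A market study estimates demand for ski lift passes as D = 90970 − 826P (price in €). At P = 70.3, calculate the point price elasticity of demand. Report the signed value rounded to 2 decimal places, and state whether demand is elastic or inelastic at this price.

-1.76; elastic

dD/dP = −826. At P = 70.3, D = 90970 − 826(70.3) = 32902.2.
Ed = (dD/dP)·(P/D) = −826 × (70.3/32902.2) = -1.7648…
|Ed| = 1.76 > 1, so demand is elastic.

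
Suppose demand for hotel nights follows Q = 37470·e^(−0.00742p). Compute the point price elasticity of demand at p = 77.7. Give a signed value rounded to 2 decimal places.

-0.58

dQ/dp = −0.00742·Q = -156.208. At p = 77.7, Q = 21052.2.
Ed = (dQ/dp)·(p/Q) = (-156.208) × (77.7/21052.2) = -0.5765…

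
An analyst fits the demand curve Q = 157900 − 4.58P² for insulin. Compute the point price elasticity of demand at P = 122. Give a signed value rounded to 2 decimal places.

dQ/dP = −2·4.58·P = -1117.52. At P = 122, Q = 89731.28.
Ed = (dQ/dP)·(P/Q) = (-1117.52) × (122/89731.28) = -1.5193…

-1.52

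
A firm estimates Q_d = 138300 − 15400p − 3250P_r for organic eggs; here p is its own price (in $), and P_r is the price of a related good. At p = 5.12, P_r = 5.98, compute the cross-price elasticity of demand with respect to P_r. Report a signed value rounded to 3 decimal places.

-0.486

At the given values, Q_d = 138300 − 15400(5.12) − 3250(5.98) = 40017.
∂Q_d/∂P_r = -3250.
E = (-3250) × (5.98/40017) = -0.48566…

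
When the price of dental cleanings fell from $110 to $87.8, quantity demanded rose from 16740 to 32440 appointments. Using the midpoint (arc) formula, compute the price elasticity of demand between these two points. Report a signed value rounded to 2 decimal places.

%ΔQ = (32440 − 16740) / [(16740 + 32440)/2] = 15700/24590 = 0.638470…
%ΔP = (87.8 − 110) / [(110 + 87.8)/2] = -22.2/98.9 = -0.224469…
Arc Ed = %ΔQ / %ΔP = (15700/24590) / (-22.2/98.9) = -2.8443…

-2.84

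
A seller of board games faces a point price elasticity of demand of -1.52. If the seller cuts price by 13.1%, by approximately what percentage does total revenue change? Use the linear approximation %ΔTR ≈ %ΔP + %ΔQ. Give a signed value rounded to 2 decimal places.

+6.81%

%ΔQ ≈ Ed × %ΔP = (-1.52) × (-13.1%) = +19.9120%
%ΔTR ≈ %ΔP + %ΔQ = (-13.1%) + (+19.9120%) = +6.8120%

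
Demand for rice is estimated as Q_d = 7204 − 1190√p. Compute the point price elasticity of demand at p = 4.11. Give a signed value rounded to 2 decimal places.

dQ_d/dp = −1190/(2√p) = -293.492. At p = 4.11, Q_d = 4791.5.
Ed = (dQ_d/dp)·(p/Q_d) = (-293.492) × (4.11/4791.5) = -0.2517…

-0.25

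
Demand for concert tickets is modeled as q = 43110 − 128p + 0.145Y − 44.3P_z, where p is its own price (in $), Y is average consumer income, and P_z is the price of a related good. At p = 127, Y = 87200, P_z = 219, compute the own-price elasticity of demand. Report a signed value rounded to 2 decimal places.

-0.55

At the given values, q = 43110 − 128(127) + 0.145(87200) − 44.3(219) = 29796.3.
∂q/∂p = −128.
E = (-128) × (127/29796.3) = -0.5455…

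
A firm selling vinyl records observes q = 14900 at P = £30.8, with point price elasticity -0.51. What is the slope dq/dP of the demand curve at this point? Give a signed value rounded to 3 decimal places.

-246.721

Ed = (dq/dP)·(P/q) ⇒ dq/dP = Ed·q/P = (-0.51)·14900/30.8 = -246.72077…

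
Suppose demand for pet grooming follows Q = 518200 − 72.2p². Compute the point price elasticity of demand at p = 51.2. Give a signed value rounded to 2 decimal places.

dQ/dp = −2·72.2·p = -7393.28. At p = 51.2, Q = 328932.032.
Ed = (dQ/dp)·(p/Q) = (-7393.28) × (51.2/328932.032) = -1.1508…

-1.15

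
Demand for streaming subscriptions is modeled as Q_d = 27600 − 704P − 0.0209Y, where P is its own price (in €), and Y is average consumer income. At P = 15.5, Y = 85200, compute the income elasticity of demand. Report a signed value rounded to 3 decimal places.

At the given values, Q_d = 27600 − 704(15.5) − 0.0209(85200) = 14907.32.
∂Q_d/∂Y = -0.0209.
E = (-0.0209) × (85200/14907.32) = -0.11945…

-0.119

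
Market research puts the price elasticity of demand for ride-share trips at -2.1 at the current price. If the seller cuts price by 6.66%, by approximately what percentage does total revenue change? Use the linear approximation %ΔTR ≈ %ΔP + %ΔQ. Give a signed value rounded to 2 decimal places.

%ΔQ ≈ Ed × %ΔP = (-2.1) × (-6.66%) = +13.9860%
%ΔTR ≈ %ΔP + %ΔQ = (-6.66%) + (+13.9860%) = +7.3260%

+7.33%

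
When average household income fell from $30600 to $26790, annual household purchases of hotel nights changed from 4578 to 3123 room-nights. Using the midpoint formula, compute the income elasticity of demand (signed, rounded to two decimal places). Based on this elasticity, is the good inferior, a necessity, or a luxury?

%ΔQ = (3123 − 4578)/[( 4578 + 3123)/2] = -1455/3850.5 = -0.377873…
%ΔIncome = (26790 − 30600)/[( 30600 + 26790)/2] = -3810/28695 = -0.132775…
E_income = (-1455/3850.5) / (-3810/28695) = 2.8459…
E_income > 1 ⇒ normal good, luxury.

2.85; luxury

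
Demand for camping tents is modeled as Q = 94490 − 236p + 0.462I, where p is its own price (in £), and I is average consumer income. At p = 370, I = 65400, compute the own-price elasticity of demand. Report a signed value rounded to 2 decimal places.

At the given values, Q = 94490 − 236(370) + 0.462(65400) = 37384.8.
∂Q/∂p = −236.
E = (-236) × (370/37384.8) = -2.3357…

-2.34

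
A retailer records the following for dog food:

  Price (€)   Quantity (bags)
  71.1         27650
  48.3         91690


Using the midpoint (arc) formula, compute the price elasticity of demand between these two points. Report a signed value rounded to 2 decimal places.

%ΔQ = (91690 − 27650) / [(27650 + 91690)/2] = 64040/59670 = 1.073236…
%ΔP = (48.3 − 71.1) / [(71.1 + 48.3)/2] = -22.8/59.7 = -0.381909…
Arc Ed = %ΔQ / %ΔP = (64040/59670) / (-22.8/59.7) = -2.8101…

-2.81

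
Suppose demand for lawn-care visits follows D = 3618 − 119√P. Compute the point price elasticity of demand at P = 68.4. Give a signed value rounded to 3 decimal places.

-0.187

dD/dP = −119/(2√P) = -7.19431. At P = 68.4, D = 2633.82.
Ed = (dD/dP)·(P/D) = (-7.19431) × (68.4/2633.82) = -0.18683…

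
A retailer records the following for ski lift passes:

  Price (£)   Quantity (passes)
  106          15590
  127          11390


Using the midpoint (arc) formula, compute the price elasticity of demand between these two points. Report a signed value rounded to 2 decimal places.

%ΔQ = (11390 − 15590) / [(15590 + 11390)/2] = -4200/13490 = -0.311341…
%ΔP = (127 − 106) / [(106 + 127)/2] = 21/116.5 = 0.180257…
Arc Ed = %ΔQ / %ΔP = (-4200/13490) / (21/116.5) = -1.7272…

-1.73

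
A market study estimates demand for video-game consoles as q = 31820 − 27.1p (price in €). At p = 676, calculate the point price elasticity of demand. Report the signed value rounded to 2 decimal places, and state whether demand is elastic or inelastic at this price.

-1.36; elastic

dq/dp = −27.1. At p = 676, q = 31820 − 27.1(676) = 13500.4.
Ed = (dq/dp)·(p/q) = −27.1 × (676/13500.4) = -1.3569…
|Ed| = 1.36 > 1, so demand is elastic.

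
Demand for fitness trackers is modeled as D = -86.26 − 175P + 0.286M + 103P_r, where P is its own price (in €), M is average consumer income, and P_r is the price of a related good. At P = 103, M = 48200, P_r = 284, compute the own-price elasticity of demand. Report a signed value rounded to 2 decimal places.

At the given values, D = -86.26 − 175(103) + 0.286(48200) + 103(284) = 24925.94.
∂D/∂P = −175.
E = (-175) × (103/24925.94) = -0.7231…

-0.72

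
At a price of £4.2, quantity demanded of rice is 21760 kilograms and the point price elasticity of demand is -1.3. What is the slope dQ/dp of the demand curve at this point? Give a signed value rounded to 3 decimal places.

Ed = (dQ/dp)·(p/Q) ⇒ dQ/dp = Ed·Q/p = (-1.3)·21760/4.2 = -6735.23809…

-6735.238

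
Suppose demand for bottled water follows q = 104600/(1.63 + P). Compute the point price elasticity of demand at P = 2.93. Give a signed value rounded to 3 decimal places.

-0.643

dq/dP = −104600/(1.63 + P)² = -5030.39. At P = 2.93, q = 22938.6.
Ed = (dq/dP)·(P/q) = (-5030.39) × (2.93/22938.6) = -0.64254…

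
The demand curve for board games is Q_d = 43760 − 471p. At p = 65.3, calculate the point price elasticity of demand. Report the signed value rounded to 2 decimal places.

-2.37

dQ_d/dp = −471. At p = 65.3, Q_d = 43760 − 471(65.3) = 13003.7.
Ed = (dQ_d/dp)·(p/Q_d) = −471 × (65.3/13003.7) = -2.3651…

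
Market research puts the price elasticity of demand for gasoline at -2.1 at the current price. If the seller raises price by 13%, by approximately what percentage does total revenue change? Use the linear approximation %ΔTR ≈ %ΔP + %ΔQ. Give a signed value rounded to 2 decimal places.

-14.30%

%ΔQ ≈ Ed × %ΔP = (-2.1) × (+13%) = -27.3000%
%ΔTR ≈ %ΔP + %ΔQ = (+13%) + (-27.3000%) = -14.3000%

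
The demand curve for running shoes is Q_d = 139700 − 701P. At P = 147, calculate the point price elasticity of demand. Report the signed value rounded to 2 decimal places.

dQ_d/dP = −701. At P = 147, Q_d = 139700 − 701(147) = 36653.
Ed = (dQ_d/dP)·(P/Q_d) = −701 × (147/36653) = -2.8114…

-2.81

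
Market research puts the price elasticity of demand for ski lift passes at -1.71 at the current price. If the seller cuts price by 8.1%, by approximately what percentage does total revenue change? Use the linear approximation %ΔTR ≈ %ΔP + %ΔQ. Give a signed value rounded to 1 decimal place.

+5.8%

%ΔQ ≈ Ed × %ΔP = (-1.71) × (-8.1%) = +13.8510%
%ΔTR ≈ %ΔP + %ΔQ = (-8.1%) + (+13.8510%) = +5.7510%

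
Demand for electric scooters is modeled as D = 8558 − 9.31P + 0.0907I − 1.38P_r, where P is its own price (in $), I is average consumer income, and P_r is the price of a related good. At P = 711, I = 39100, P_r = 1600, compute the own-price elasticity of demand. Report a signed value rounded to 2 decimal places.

At the given values, D = 8558 − 9.31(711) + 0.0907(39100) − 1.38(1600) = 3276.96.
∂D/∂P = −9.31.
E = (-9.31) × (711/3276.96) = -2.0199…

-2.02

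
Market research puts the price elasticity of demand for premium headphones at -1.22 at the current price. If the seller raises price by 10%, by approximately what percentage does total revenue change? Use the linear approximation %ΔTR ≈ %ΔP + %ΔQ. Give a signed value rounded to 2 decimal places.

%ΔQ ≈ Ed × %ΔP = (-1.22) × (+10%) = -12.2000%
%ΔTR ≈ %ΔP + %ΔQ = (+10%) + (-12.2000%) = -2.2000%

-2.20%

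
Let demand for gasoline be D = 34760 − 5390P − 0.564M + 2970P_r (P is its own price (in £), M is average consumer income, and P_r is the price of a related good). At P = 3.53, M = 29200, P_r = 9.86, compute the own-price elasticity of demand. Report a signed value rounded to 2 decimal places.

At the given values, D = 34760 − 5390(3.53) − 0.564(29200) + 2970(9.86) = 28548.7.
∂D/∂P = −5390.
E = (-5390) × (3.53/28548.7) = -0.6664…

-0.67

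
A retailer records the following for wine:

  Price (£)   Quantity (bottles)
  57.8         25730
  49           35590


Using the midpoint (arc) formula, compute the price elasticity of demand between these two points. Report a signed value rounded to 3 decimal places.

-1.951

%ΔQ = (35590 − 25730) / [(25730 + 35590)/2] = 9860/30660 = 0.321591…
%ΔP = (49 − 57.8) / [(57.8 + 49)/2] = -8.8/53.4 = -0.164794…
Arc Ed = %ΔQ / %ΔP = (9860/30660) / (-8.8/53.4) = -1.95147…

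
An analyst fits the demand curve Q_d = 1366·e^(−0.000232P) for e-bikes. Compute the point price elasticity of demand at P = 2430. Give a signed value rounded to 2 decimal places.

dQ_d/dP = −0.000232·Q_d = -0.180344. At P = 2430, Q_d = 777.343.
Ed = (dQ_d/dP)·(P/Q_d) = (-0.180344) × (2430/777.343) = -0.5637…

-0.56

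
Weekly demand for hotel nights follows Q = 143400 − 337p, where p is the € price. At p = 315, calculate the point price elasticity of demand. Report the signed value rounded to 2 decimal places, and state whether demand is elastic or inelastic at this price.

-2.85; elastic

dQ/dp = −337. At p = 315, Q = 143400 − 337(315) = 37245.
Ed = (dQ/dp)·(p/Q) = −337 × (315/37245) = -2.8501…
|Ed| = 2.85 > 1, so demand is elastic.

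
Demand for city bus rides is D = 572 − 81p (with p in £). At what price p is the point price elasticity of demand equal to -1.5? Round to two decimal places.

Ed = −81p/(572 − 81p). Set this equal to -1.5:
81p = 1.5·(572 − 81p) ⇒ 81p(1 + 1.5) = 1.5·572
p = 1.5·572 / (81·2.5) = 4.2370…

4.24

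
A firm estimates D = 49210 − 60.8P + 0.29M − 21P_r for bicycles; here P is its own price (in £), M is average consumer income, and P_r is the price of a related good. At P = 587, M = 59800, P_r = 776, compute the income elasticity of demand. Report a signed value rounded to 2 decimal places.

At the given values, D = 49210 − 60.8(587) + 0.29(59800) − 21(776) = 14566.4.
∂D/∂M = 0.29.
E = (0.29) × (59800/14566.4) = 1.1905…

1.19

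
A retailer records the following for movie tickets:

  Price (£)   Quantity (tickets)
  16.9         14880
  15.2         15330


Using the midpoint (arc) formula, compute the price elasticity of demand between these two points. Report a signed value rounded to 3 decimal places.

%ΔQ = (15330 − 14880) / [(14880 + 15330)/2] = 450/15105 = 0.029791…
%ΔP = (15.2 − 16.9) / [(16.9 + 15.2)/2] = -1.7/16.05 = -0.105919…
Arc Ed = %ΔQ / %ΔP = (450/15105) / (-1.7/16.05) = -0.28126…

-0.281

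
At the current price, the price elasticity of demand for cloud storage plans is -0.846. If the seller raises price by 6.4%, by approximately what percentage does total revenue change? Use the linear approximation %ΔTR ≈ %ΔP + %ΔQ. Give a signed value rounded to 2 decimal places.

+0.99%

%ΔQ ≈ Ed × %ΔP = (-0.846) × (+6.4%) = -5.4144%
%ΔTR ≈ %ΔP + %ΔQ = (+6.4%) + (-5.4144%) = +0.9856%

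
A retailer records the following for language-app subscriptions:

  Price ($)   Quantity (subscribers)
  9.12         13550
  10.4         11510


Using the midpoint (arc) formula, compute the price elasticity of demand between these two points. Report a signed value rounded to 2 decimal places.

%ΔQ = (11510 − 13550) / [(13550 + 11510)/2] = -2040/12530 = -0.162809…
%ΔP = (10.4 − 9.12) / [(9.12 + 10.4)/2] = 1.28/9.76 = 0.131147…
Arc Ed = %ΔQ / %ΔP = (-2040/12530) / (1.28/9.76) = -1.2414…

-1.24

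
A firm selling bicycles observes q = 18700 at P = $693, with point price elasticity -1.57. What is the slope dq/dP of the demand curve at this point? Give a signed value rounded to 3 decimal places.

Ed = (dq/dP)·(P/q) ⇒ dq/dP = Ed·q/P = (-1.57)·18700/693 = -42.36507…

-42.365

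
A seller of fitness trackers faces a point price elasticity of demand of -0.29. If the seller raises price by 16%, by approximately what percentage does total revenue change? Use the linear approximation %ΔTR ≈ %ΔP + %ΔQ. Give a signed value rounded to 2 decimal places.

+11.36%

%ΔQ ≈ Ed × %ΔP = (-0.29) × (+16%) = -4.6400%
%ΔTR ≈ %ΔP + %ΔQ = (+16%) + (-4.6400%) = +11.3600%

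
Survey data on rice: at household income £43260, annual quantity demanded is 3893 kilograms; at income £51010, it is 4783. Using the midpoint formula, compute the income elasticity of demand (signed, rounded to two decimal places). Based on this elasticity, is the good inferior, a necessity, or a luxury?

1.25; luxury

%ΔQ = (4783 − 3893)/[( 3893 + 4783)/2] = 890/4338 = 0.205163…
%ΔIncome = (51010 − 43260)/[( 43260 + 51010)/2] = 7750/47135 = 0.164421…
E_income = (890/4338) / (7750/47135) = 1.2477…
E_income > 1 ⇒ normal good, luxury.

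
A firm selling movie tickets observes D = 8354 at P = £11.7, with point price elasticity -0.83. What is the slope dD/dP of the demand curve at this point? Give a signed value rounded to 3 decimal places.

Ed = (dD/dP)·(P/D) ⇒ dD/dP = Ed·D/P = (-0.83)·8354/11.7 = -592.63418…

-592.634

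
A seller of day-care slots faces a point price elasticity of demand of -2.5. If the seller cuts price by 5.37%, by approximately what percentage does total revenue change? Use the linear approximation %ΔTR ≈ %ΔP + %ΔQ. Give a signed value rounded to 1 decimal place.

%ΔQ ≈ Ed × %ΔP = (-2.5) × (-5.37%) = +13.4250%
%ΔTR ≈ %ΔP + %ΔQ = (-5.37%) + (+13.4250%) = +8.0550%

+8.1%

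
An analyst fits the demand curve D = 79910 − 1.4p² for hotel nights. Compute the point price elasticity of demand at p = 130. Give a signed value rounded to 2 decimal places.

-0.84

dD/dp = −2·1.4·p = -364. At p = 130, D = 56250.
Ed = (dD/dp)·(p/D) = (-364) × (130/56250) = -0.8412…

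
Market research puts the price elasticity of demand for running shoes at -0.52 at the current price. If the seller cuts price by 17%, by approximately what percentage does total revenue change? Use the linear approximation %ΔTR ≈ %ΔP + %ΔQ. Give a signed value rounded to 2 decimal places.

%ΔQ ≈ Ed × %ΔP = (-0.52) × (-17%) = +8.8400%
%ΔTR ≈ %ΔP + %ΔQ = (-17%) + (+8.8400%) = -8.1600%

-8.16%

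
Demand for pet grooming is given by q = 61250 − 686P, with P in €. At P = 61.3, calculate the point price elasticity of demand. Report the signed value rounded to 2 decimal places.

-2.19

dq/dP = −686. At P = 61.3, q = 61250 − 686(61.3) = 19198.2.
Ed = (dq/dP)·(P/q) = −686 × (61.3/19198.2) = -2.1904…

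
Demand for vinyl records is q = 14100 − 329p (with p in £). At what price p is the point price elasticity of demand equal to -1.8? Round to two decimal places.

Ed = −329p/(14100 − 329p). Set this equal to -1.8:
329p = 1.8·(14100 − 329p) ⇒ 329p(1 + 1.8) = 1.8·14100
p = 1.8·14100 / (329·2.8) = 27.5510…

27.55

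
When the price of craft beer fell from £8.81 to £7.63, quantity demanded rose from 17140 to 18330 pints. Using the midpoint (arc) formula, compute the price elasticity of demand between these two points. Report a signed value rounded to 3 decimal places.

-0.467

%ΔQ = (18330 − 17140) / [(17140 + 18330)/2] = 1190/17735 = 0.067098…
%ΔP = (7.63 − 8.81) / [(8.81 + 7.63)/2] = -1.18/8.22 = -0.143552…
Arc Ed = %ΔQ / %ΔP = (1190/17735) / (-1.18/8.22) = -0.46741…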